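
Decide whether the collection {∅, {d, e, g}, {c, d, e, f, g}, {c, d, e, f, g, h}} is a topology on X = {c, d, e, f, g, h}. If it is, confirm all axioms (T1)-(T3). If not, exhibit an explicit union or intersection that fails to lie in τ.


τ IS a topology on X.

Axiom (T1): ∅ ∈ τ? Yes; X ∈ τ? Yes.
Axiom (T2/T3): check pairwise unions and intersections of members of τ.
All pairwise intersections and unions checked — each lies in τ. Therefore τ satisfies (T1), (T2), (T3): it IS a topology on X.


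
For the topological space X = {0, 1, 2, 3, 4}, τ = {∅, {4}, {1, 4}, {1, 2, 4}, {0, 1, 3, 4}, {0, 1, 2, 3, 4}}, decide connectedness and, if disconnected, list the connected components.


(X, τ) is connected.

Find clopen sets (U ∈ τ with X ∖ U ∈ τ):
  U = ∅, X ∖ U = {0, 1, 2, 3, 4} — both open, so U is clopen.
  U = {0, 1, 2, 3, 4}, X ∖ U = ∅ — both open, so U is clopen.
Only trivial clopens (∅ and X) exist, so (X, τ) is connected.
Compute connected components by grouping points that agree on all clopens:
  component: {0, 1, 2, 3, 4}


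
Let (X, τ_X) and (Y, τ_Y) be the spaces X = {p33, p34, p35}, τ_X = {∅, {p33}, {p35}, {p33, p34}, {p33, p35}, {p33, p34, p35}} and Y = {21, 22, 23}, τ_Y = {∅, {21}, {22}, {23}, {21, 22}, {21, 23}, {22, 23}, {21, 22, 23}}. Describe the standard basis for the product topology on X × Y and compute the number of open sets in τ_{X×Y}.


Basis B = {∅ × ∅, {p33} × {21}, {p33} × {22}, {p33} × {23}, {p35} × {21}, {p35} × {22}, {p35} × {23}, {p33} × {21, 22}, {p33} × {21, 23}, {p33, p34} × {21}, {p33, p35} × {21}, {p33} × {22, 23}, {p33, p34} × {22}, {p33, p35} × {22}, {p33, p34} × {23}, {p33, p35} × {23}, {p35} × {21, 22}, {p35} × {21, 23}, {p35} × {22, 23}, {p33} × {21, 22, 23}, {p33, p34, p35} × {21}, {p33, p34, p35} × {22}, {p33, p34, p35} × {23}, {p35} × {21, 22, 23}, {p33, p34} × {21, 22}, {p33, p35} × {21, 22}, {p33, p34} × {21, 23}, {p33, p35} × {21, 23}, {p33, p34} × {22, 23}, {p33, p35} × {22, 23}, {p33, p34} × {21, 22, 23}, {p33, p35} × {21, 22, 23}, {p33, p34, p35} × {21, 22}, {p33, p34, p35} × {21, 23}, {p33, p34, p35} × {22, 23}, {p33, p34, p35} × {21, 22, 23}}; |τ_{X×Y}| = 216.

Enumerate products U × V with U ∈ τ_X, V ∈ τ_Y (deduplicated):
  ∅ × ∅ = {} (∅)
  {p33} × {21} = {(p33,21)}
  {p33} × {22} = {(p33,22)}
  {p33} × {23} = {(p33,23)}
  {p35} × {21} = {(p35,21)}
  {p35} × {22} = {(p35,22)}
  {p35} × {23} = {(p35,23)}
  {p33} × {21, 22} = {(p33,21), (p33,22)}
  {p33} × {21, 23} = {(p33,21), (p33,23)}
  {p33, p34} × {21} = {(p33,21), (p34,21)}
  {p33, p35} × {21} = {(p33,21), (p35,21)}
  {p33} × {22, 23} = {(p33,22), (p33,23)}
  {p33, p34} × {22} = {(p33,22), (p34,22)}
  {p33, p35} × {22} = {(p33,22), (p35,22)}
  {p33, p34} × {23} = {(p33,23), (p34,23)}
  {p33, p35} × {23} = {(p33,23), (p35,23)}
  {p35} × {21, 22} = {(p35,21), (p35,22)}
  {p35} × {21, 23} = {(p35,21), (p35,23)}
  {p35} × {22, 23} = {(p35,22), (p35,23)}
  {p33} × {21, 22, 23} = {(p33,21), (p33,22), (p33,23)}
  {p33, p34, p35} × {21} = {(p33,21), (p34,21), (p35,21)}
  {p33, p34, p35} × {22} = {(p33,22), (p34,22), (p35,22)}
  {p33, p34, p35} × {23} = {(p33,23), (p34,23), (p35,23)}
  {p35} × {21, 22, 23} = {(p35,21), (p35,22), (p35,23)}
  {p33, p34} × {21, 22} = {(p33,21), (p33,22), (p34,21), (p34,22)}
  {p33, p35} × {21, 22} = {(p33,21), (p33,22), (p35,21), (p35,22)}
  {p33, p34} × {21, 23} = {(p33,21), (p33,23), (p34,21), (p34,23)}
  {p33, p35} × {21, 23} = {(p33,21), (p33,23), (p35,21), (p35,23)}
  {p33, p34} × {22, 23} = {(p33,22), (p33,23), (p34,22), (p34,23)}
  {p33, p35} × {22, 23} = {(p33,22), (p33,23), (p35,22), (p35,23)}
  {p33, p34} × {21, 22, 23} = {(p33,21), (p33,22), (p33,23), (p34,21), (p34,22), (p34,23)}
  {p33, p35} × {21, 22, 23} = {(p33,21), (p33,22), (p33,23), (p35,21), (p35,22), (p35,23)}
  {p33, p34, p35} × {21, 22} = {(p33,21), (p33,22), (p34,21), (p34,22), (p35,21), (p35,22)}
  {p33, p34, p35} × {21, 23} = {(p33,21), (p33,23), (p34,21), (p34,23), (p35,21), (p35,23)}
  {p33, p34, p35} × {22, 23} = {(p33,22), (p33,23), (p34,22), (p34,23), (p35,22), (p35,23)}
  {p33, p34, p35} × {21, 22, 23} = {(p33,21), (p33,22), (p33,23), (p34,21), (p34,22), (p34,23), (p35,21), (p35,22), (p35,23)}
These 36 distinct sets form the basis B.
Close under arbitrary unions to get τ_{X×Y}; counting gives |τ_{X×Y}| = 216.


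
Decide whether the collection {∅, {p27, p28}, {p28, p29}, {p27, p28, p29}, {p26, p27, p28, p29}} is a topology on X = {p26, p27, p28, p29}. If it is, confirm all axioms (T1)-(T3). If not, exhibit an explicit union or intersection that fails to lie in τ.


τ is NOT a topology on X.

Axiom (T1): ∅ ∈ τ? Yes; X ∈ τ? Yes.
Axiom (T2/T3): check pairwise unions and intersections of members of τ.
Counterexample for (T3): {p27, p28} ∩ {p28, p29} = {p28} ∉ τ. Therefore τ is NOT a topology.


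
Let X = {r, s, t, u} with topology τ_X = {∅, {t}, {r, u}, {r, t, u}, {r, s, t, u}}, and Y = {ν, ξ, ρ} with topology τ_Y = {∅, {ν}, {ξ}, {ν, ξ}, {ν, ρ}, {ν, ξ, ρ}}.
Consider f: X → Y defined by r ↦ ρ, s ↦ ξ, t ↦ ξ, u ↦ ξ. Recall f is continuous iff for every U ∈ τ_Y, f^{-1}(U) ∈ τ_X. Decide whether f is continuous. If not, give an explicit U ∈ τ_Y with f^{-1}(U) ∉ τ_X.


f is NOT continuous.

Compute f^{-1}(U) for each U ∈ τ_Y:
  U = ∅: f^{-1}(U) = ∅ ∈ τ_X ✓.
  U = {ν}: f^{-1}(U) = ∅ ∈ τ_X ✓.
  U = {ξ}: f^{-1}(U) = {s, t, u} ∉ τ_X ✗.
  U = {ν, ξ}: f^{-1}(U) = {s, t, u} ∉ τ_X ✗.
  U = {ν, ρ}: f^{-1}(U) = {r} ∉ τ_X ✗.
  U = {ν, ξ, ρ}: f^{-1}(U) = {r, s, t, u} ∈ τ_X ✓.
Found U = {ξ} with f^{-1}(U) = {s, t, u} not in τ_X. Therefore f is NOT continuous.


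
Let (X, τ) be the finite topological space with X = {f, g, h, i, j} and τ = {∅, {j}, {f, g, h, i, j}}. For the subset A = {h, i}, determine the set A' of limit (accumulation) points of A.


A' = {f, g, h, i}

For each x ∈ X, list the open sets U ∈ τ with x ∈ U, then check whether U ∩ (A ∖ {x}) ≠ ∅ for every such U.
  x = f: opens ∋ x are {f, g, h, i, j}; each meets A ∖ {f}, so x IS a limit point.
  x = g: opens ∋ x are {f, g, h, i, j}; each meets A ∖ {g}, so x IS a limit point.
  x = h: opens ∋ x are {f, g, h, i, j}; each meets A ∖ {h}, so x IS a limit point.
  x = i: opens ∋ x are {f, g, h, i, j}; each meets A ∖ {i}, so x IS a limit point.
  x = j: open {j} ∋ x has {j} ∩ (A ∖ {j}) = ∅, so x is NOT a limit point.
Collecting: A' = {f, g, h, i}.


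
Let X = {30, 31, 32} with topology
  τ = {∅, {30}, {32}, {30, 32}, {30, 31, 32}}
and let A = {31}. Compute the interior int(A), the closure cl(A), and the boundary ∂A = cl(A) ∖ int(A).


int(A) = ∅, cl(A) = {31}, ∂A = {31}.

Closed sets in (X, τ) are complements of opens:
  closed(X, τ) = {∅, {31}, {30, 31}, {31, 32}, {30, 31, 32}}.
int(A) = ⋃ {U ∈ τ : U ⊆ A}. Opens contained in A: ∅.
Taking the union of these: int(A) = ∅.
cl(A) = ⋂ {C closed : A ⊆ C}. Closed sets containing A: {31}, {30, 31}, {31, 32}, {30, 31, 32}.
Intersecting these: cl(A) = {31}.
∂A = cl(A) ∖ int(A) = {31} ∖ ∅ = {31}.


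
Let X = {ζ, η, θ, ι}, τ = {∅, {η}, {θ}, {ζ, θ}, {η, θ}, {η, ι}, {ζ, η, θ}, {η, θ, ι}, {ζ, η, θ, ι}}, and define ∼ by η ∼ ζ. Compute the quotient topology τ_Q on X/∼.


X/∼ = {[ζ=η], [θ], [ι]}; |τ_Q| = 4.

Equivalence classes: [ζ=η], [θ], [ι].
Quotient map π: X → X/∼ sends ζ ↦ [ζ=η], η ↦ [ζ=η], θ ↦ [θ], ι ↦ [ι].
For each subset V ⊆ X/∼, compute π^{-1}(V) ⊆ X and check whether π^{-1}(V) ∈ τ. V is open in τ_Q iff π^{-1}(V) ∈ τ.
  V = {}: π^{-1}(V) = ∅ ∈ τ ✓.
  V = {[ζ=η]}: π^{-1}(V) = {ζ, η} ∉ τ ✗.
  V = {[θ]}: π^{-1}(V) = {θ} ∈ τ ✓.
  V = {[ζ=η], [θ]}: π^{-1}(V) = {ζ, η, θ} ∈ τ ✓.
  V = {[ι]}: π^{-1}(V) = {ι} ∉ τ ✗.
  V = {[ζ=η], [ι]}: π^{-1}(V) = {ζ, η, ι} ∉ τ ✗.
  V = {[θ], [ι]}: π^{-1}(V) = {θ, ι} ∉ τ ✗.
  V = {[ζ=η], [θ], [ι]}: π^{-1}(V) = {ζ, η, θ, ι} ∈ τ ✓.
Open sets in the quotient: τ_Q = {{}, {[θ]}, {[ζ=η], [θ]}, {[ζ=η], [θ], [ι]}} (4 elements).


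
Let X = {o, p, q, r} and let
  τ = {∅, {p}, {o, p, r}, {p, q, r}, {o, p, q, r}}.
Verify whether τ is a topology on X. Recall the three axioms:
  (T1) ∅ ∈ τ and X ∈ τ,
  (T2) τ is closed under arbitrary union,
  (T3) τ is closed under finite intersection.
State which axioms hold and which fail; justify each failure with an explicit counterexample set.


τ is NOT a topology on X.

Axiom (T1): ∅ ∈ τ? Yes; X ∈ τ? Yes.
Axiom (T2/T3): check pairwise unions and intersections of members of τ.
Counterexample for (T3): {o, p, r} ∩ {p, q, r} = {p, r} ∉ τ. Therefore τ is NOT a topology.


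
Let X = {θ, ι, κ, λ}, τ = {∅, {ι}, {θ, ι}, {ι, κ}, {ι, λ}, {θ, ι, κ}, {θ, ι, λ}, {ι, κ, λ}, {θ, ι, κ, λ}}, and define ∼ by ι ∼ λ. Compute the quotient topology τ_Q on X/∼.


X/∼ = {[θ], [ι=λ], [κ]}; |τ_Q| = 5.

Equivalence classes: [θ], [ι=λ], [κ].
Quotient map π: X → X/∼ sends θ ↦ [θ], ι ↦ [ι=λ], κ ↦ [κ], λ ↦ [ι=λ].
For each subset V ⊆ X/∼, compute π^{-1}(V) ⊆ X and check whether π^{-1}(V) ∈ τ. V is open in τ_Q iff π^{-1}(V) ∈ τ.
  V = {}: π^{-1}(V) = ∅ ∈ τ ✓.
  V = {[θ]}: π^{-1}(V) = {θ} ∉ τ ✗.
  V = {[ι=λ]}: π^{-1}(V) = {ι, λ} ∈ τ ✓.
  V = {[θ], [ι=λ]}: π^{-1}(V) = {θ, ι, λ} ∈ τ ✓.
  V = {[κ]}: π^{-1}(V) = {κ} ∉ τ ✗.
  V = {[θ], [κ]}: π^{-1}(V) = {θ, κ} ∉ τ ✗.
  V = {[ι=λ], [κ]}: π^{-1}(V) = {ι, κ, λ} ∈ τ ✓.
  V = {[θ], [ι=λ], [κ]}: π^{-1}(V) = {θ, ι, κ, λ} ∈ τ ✓.
Open sets in the quotient: τ_Q = {{}, {[ι=λ]}, {[θ], [ι=λ]}, {[ι=λ], [κ]}, {[θ], [ι=λ], [κ]}} (5 elements).


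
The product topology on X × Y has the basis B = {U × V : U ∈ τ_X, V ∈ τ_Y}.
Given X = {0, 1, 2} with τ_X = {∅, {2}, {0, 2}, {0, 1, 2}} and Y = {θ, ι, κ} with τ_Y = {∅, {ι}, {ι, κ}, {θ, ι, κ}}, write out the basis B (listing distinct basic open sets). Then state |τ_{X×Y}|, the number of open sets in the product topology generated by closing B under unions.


Basis B = {∅ × ∅, {2} × {ι}, {0, 2} × {ι}, {2} × {ι, κ}, {0, 1, 2} × {ι}, {2} × {θ, ι, κ}, {0, 2} × {ι, κ}, {0, 2} × {θ, ι, κ}, {0, 1, 2} × {ι, κ}, {0, 1, 2} × {θ, ι, κ}}; |τ_{X×Y}| = 20.

Enumerate products U × V with U ∈ τ_X, V ∈ τ_Y (deduplicated):
  ∅ × ∅ = {} (∅)
  {2} × {ι} = {(2,ι)}
  {0, 2} × {ι} = {(0,ι), (2,ι)}
  {2} × {ι, κ} = {(2,ι), (2,κ)}
  {0, 1, 2} × {ι} = {(0,ι), (1,ι), (2,ι)}
  {2} × {θ, ι, κ} = {(2,θ), (2,ι), (2,κ)}
  {0, 2} × {ι, κ} = {(0,ι), (0,κ), (2,ι), (2,κ)}
  {0, 2} × {θ, ι, κ} = {(0,θ), (0,ι), (0,κ), (2,θ), (2,ι), (2,κ)}
  {0, 1, 2} × {ι, κ} = {(0,ι), (0,κ), (1,ι), (1,κ), (2,ι), (2,κ)}
  {0, 1, 2} × {θ, ι, κ} = {(0,θ), (0,ι), (0,κ), (1,θ), (1,ι), (1,κ), (2,θ), (2,ι), (2,κ)}
These 10 distinct sets form the basis B.
Close under arbitrary unions to get τ_{X×Y}; counting gives |τ_{X×Y}| = 20.


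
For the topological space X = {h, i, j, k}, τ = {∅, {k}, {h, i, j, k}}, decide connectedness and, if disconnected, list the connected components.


(X, τ) is connected.

Find clopen sets (U ∈ τ with X ∖ U ∈ τ):
  U = ∅, X ∖ U = {h, i, j, k} — both open, so U is clopen.
  U = {h, i, j, k}, X ∖ U = ∅ — both open, so U is clopen.
Only trivial clopens (∅ and X) exist, so (X, τ) is connected.
Compute connected components by grouping points that agree on all clopens:
  component: {h, i, j, k}


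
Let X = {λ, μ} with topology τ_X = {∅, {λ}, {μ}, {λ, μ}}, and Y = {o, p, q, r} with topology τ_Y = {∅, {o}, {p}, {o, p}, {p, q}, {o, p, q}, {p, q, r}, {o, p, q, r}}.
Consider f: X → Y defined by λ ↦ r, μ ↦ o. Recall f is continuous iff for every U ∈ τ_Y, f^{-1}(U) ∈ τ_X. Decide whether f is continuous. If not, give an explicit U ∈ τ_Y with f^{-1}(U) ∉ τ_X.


f IS continuous.

Compute f^{-1}(U) for each U ∈ τ_Y:
  U = ∅: f^{-1}(U) = ∅ ∈ τ_X ✓.
  U = {o}: f^{-1}(U) = {μ} ∈ τ_X ✓.
  U = {p}: f^{-1}(U) = ∅ ∈ τ_X ✓.
  U = {o, p}: f^{-1}(U) = {μ} ∈ τ_X ✓.
  U = {p, q}: f^{-1}(U) = ∅ ∈ τ_X ✓.
  U = {o, p, q}: f^{-1}(U) = {μ} ∈ τ_X ✓.
  U = {p, q, r}: f^{-1}(U) = {λ} ∈ τ_X ✓.
  U = {o, p, q, r}: f^{-1}(U) = {λ, μ} ∈ τ_X ✓.
Every preimage lies in τ_X, so f IS continuous.


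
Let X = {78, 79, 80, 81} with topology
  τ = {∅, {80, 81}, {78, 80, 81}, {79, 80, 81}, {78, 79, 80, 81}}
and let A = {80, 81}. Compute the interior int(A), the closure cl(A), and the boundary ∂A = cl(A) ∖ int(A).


int(A) = {80, 81}, cl(A) = {78, 79, 80, 81}, ∂A = {78, 79}.

Closed sets in (X, τ) are complements of opens:
  closed(X, τ) = {∅, {78}, {79}, {78, 79}, {78, 79, 80, 81}}.
int(A) = ⋃ {U ∈ τ : U ⊆ A}. Opens contained in A: ∅, {80, 81}.
Taking the union of these: int(A) = {80, 81}.
cl(A) = ⋂ {C closed : A ⊆ C}. Closed sets containing A: {78, 79, 80, 81}.
Intersecting these: cl(A) = {78, 79, 80, 81}.
∂A = cl(A) ∖ int(A) = {78, 79, 80, 81} ∖ {80, 81} = {78, 79}.


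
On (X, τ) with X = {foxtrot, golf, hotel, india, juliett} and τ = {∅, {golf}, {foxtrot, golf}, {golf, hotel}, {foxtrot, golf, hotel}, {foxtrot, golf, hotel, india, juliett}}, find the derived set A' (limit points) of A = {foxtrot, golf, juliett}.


A' = {foxtrot, hotel, india, juliett}

For each x ∈ X, list the open sets U ∈ τ with x ∈ U, then check whether U ∩ (A ∖ {x}) ≠ ∅ for every such U.
  x = foxtrot: opens ∋ x are {foxtrot, golf}, {foxtrot, golf, hotel}, {foxtrot, golf, hotel, india, juliett}; each meets A ∖ {foxtrot}, so x IS a limit point.
  x = golf: open {golf} ∋ x has {golf} ∩ (A ∖ {golf}) = ∅, so x is NOT a limit point.
  x = hotel: opens ∋ x are {golf, hotel}, {foxtrot, golf, hotel}, {foxtrot, golf, hotel, india, juliett}; each meets A ∖ {hotel}, so x IS a limit point.
  x = india: opens ∋ x are {foxtrot, golf, hotel, india, juliett}; each meets A ∖ {india}, so x IS a limit point.
  x = juliett: opens ∋ x are {foxtrot, golf, hotel, india, juliett}; each meets A ∖ {juliett}, so x IS a limit point.
Collecting: A' = {foxtrot, hotel, india, juliett}.


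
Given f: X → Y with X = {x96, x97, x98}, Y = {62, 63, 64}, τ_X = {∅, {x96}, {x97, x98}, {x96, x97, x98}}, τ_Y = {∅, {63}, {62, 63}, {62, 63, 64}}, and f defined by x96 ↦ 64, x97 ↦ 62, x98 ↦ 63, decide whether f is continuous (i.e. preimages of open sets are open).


f is NOT continuous.

Compute f^{-1}(U) for each U ∈ τ_Y:
  U = ∅: f^{-1}(U) = ∅ ∈ τ_X ✓.
  U = {63}: f^{-1}(U) = {x98} ∉ τ_X ✗.
  U = {62, 63}: f^{-1}(U) = {x97, x98} ∈ τ_X ✓.
  U = {62, 63, 64}: f^{-1}(U) = {x96, x97, x98} ∈ τ_X ✓.
Found U = {63} with f^{-1}(U) = {x98} not in τ_X. Therefore f is NOT continuous.


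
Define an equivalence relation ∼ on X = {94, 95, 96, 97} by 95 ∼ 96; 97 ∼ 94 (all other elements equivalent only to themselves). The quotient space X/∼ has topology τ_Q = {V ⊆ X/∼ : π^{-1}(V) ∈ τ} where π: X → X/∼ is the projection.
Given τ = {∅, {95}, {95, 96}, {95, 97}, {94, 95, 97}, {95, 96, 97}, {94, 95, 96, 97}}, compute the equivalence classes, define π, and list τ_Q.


X/∼ = {[94=97], [95=96]}; |τ_Q| = 3.

Equivalence classes: [94=97], [95=96].
Quotient map π: X → X/∼ sends 94 ↦ [94=97], 95 ↦ [95=96], 96 ↦ [95=96], 97 ↦ [94=97].
For each subset V ⊆ X/∼, compute π^{-1}(V) ⊆ X and check whether π^{-1}(V) ∈ τ. V is open in τ_Q iff π^{-1}(V) ∈ τ.
  V = {}: π^{-1}(V) = ∅ ∈ τ ✓.
  V = {[94=97]}: π^{-1}(V) = {94, 97} ∉ τ ✗.
  V = {[95=96]}: π^{-1}(V) = {95, 96} ∈ τ ✓.
  V = {[94=97], [95=96]}: π^{-1}(V) = {94, 95, 96, 97} ∈ τ ✓.
Open sets in the quotient: τ_Q = {{}, {[95=96]}, {[94=97], [95=96]}} (3 elements).


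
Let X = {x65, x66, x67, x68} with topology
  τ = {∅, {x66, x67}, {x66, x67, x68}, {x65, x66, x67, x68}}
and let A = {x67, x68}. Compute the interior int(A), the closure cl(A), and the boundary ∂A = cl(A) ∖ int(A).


int(A) = ∅, cl(A) = {x65, x66, x67, x68}, ∂A = {x65, x66, x67, x68}.

Closed sets in (X, τ) are complements of opens:
  closed(X, τ) = {∅, {x65}, {x65, x68}, {x65, x66, x67, x68}}.
int(A) = ⋃ {U ∈ τ : U ⊆ A}. Opens contained in A: ∅.
Taking the union of these: int(A) = ∅.
cl(A) = ⋂ {C closed : A ⊆ C}. Closed sets containing A: {x65, x66, x67, x68}.
Intersecting these: cl(A) = {x65, x66, x67, x68}.
∂A = cl(A) ∖ int(A) = {x65, x66, x67, x68} ∖ ∅ = {x65, x66, x67, x68}.


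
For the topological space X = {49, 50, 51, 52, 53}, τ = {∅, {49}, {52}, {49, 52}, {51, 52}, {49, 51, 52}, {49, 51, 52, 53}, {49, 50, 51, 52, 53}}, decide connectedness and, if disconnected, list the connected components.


(X, τ) is connected.

Find clopen sets (U ∈ τ with X ∖ U ∈ τ):
  U = ∅, X ∖ U = {49, 50, 51, 52, 53} — both open, so U is clopen.
  U = {49, 50, 51, 52, 53}, X ∖ U = ∅ — both open, so U is clopen.
Only trivial clopens (∅ and X) exist, so (X, τ) is connected.
Compute connected components by grouping points that agree on all clopens:
  component: {49, 50, 51, 52, 53}


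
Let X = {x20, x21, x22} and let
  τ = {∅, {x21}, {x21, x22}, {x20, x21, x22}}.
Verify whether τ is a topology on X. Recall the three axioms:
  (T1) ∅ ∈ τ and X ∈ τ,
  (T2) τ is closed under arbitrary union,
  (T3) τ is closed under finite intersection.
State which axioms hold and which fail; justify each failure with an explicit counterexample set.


τ IS a topology on X.

Axiom (T1): ∅ ∈ τ? Yes; X ∈ τ? Yes.
Axiom (T2/T3): check pairwise unions and intersections of members of τ.
All pairwise intersections and unions checked — each lies in τ. Therefore τ satisfies (T1), (T2), (T3): it IS a topology on X.


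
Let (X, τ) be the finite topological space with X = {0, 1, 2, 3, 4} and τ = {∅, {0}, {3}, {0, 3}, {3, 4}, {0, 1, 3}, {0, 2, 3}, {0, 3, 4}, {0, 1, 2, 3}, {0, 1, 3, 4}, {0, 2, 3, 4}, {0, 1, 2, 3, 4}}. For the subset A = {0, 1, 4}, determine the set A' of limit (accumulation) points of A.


A' = {1, 2}

For each x ∈ X, list the open sets U ∈ τ with x ∈ U, then check whether U ∩ (A ∖ {x}) ≠ ∅ for every such U.
  x = 0: open {0} ∋ x has {0} ∩ (A ∖ {0}) = ∅, so x is NOT a limit point.
  x = 1: opens ∋ x are {0, 1, 3}, {0, 1, 2, 3}, {0, 1, 3, 4}, {0, 1, 2, 3, 4}; each meets A ∖ {1}, so x IS a limit point.
  x = 2: opens ∋ x are {0, 2, 3}, {0, 1, 2, 3}, {0, 2, 3, 4}, {0, 1, 2, 3, 4}; each meets A ∖ {2}, so x IS a limit point.
  x = 3: open {3} ∋ x has {3} ∩ (A ∖ {3}) = ∅, so x is NOT a limit point.
  x = 4: open {3, 4} ∋ x has {3, 4} ∩ (A ∖ {4}) = ∅, so x is NOT a limit point.
Collecting: A' = {1, 2}.


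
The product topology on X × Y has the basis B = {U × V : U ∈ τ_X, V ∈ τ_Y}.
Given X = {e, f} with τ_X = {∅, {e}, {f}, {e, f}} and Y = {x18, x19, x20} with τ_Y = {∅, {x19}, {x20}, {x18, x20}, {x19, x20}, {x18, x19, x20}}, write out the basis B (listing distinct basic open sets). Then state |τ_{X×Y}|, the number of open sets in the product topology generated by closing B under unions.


Basis B = {∅ × ∅, {e} × {x19}, {e} × {x20}, {f} × {x19}, {f} × {x20}, {e} × {x18, x20}, {e} × {x19, x20}, {e, f} × {x19}, {e, f} × {x20}, {f} × {x18, x20}, {f} × {x19, x20}, {e} × {x18, x19, x20}, {f} × {x18, x19, x20}, {e, f} × {x18, x20}, {e, f} × {x19, x20}, {e, f} × {x18, x19, x20}}; |τ_{X×Y}| = 36.

Enumerate products U × V with U ∈ τ_X, V ∈ τ_Y (deduplicated):
  ∅ × ∅ = {} (∅)
  {e} × {x19} = {(e,x19)}
  {e} × {x20} = {(e,x20)}
  {f} × {x19} = {(f,x19)}
  {f} × {x20} = {(f,x20)}
  {e} × {x18, x20} = {(e,x18), (e,x20)}
  {e} × {x19, x20} = {(e,x19), (e,x20)}
  {e, f} × {x19} = {(e,x19), (f,x19)}
  {e, f} × {x20} = {(e,x20), (f,x20)}
  {f} × {x18, x20} = {(f,x18), (f,x20)}
  {f} × {x19, x20} = {(f,x19), (f,x20)}
  {e} × {x18, x19, x20} = {(e,x18), (e,x19), (e,x20)}
  {f} × {x18, x19, x20} = {(f,x18), (f,x19), (f,x20)}
  {e, f} × {x18, x20} = {(e,x18), (e,x20), (f,x18), (f,x20)}
  {e, f} × {x19, x20} = {(e,x19), (e,x20), (f,x19), (f,x20)}
  {e, f} × {x18, x19, x20} = {(e,x18), (e,x19), (e,x20), (f,x18), (f,x19), (f,x20)}
These 16 distinct sets form the basis B.
Close under arbitrary unions to get τ_{X×Y}; counting gives |τ_{X×Y}| = 36.


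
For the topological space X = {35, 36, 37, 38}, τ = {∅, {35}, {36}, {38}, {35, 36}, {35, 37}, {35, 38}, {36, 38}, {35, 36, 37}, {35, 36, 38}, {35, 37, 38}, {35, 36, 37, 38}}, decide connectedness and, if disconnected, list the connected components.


(X, τ) is disconnected; components = [{36}, {38}, {35, 37}].

Find clopen sets (U ∈ τ with X ∖ U ∈ τ):
  U = ∅, X ∖ U = {35, 36, 37, 38} — both open, so U is clopen.
  U = {36}, X ∖ U = {35, 37, 38} — both open, so U is clopen.
  U = {38}, X ∖ U = {35, 36, 37} — both open, so U is clopen.
  U = {35, 37}, X ∖ U = {36, 38} — both open, so U is clopen.
  U = {36, 38}, X ∖ U = {35, 37} — both open, so U is clopen.
  U = {35, 36, 37}, X ∖ U = {38} — both open, so U is clopen.
  U = {35, 37, 38}, X ∖ U = {36} — both open, so U is clopen.
  U = {35, 36, 37, 38}, X ∖ U = ∅ — both open, so U is clopen.
Nontrivial clopen(s) exist: e.g. {35, 37}. So (X, τ) is disconnected.
Compute connected components by grouping points that agree on all clopens:
  component: {36}
  component: {38}
  component: {35, 37}


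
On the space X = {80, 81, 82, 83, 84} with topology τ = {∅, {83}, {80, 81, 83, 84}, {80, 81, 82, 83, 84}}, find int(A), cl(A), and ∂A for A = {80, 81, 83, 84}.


int(A) = {80, 81, 83, 84}, cl(A) = {80, 81, 82, 83, 84}, ∂A = {82}.

Closed sets in (X, τ) are complements of opens:
  closed(X, τ) = {∅, {82}, {80, 81, 82, 84}, {80, 81, 82, 83, 84}}.
int(A) = ⋃ {U ∈ τ : U ⊆ A}. Opens contained in A: ∅, {83}, {80, 81, 83, 84}.
Taking the union of these: int(A) = {80, 81, 83, 84}.
cl(A) = ⋂ {C closed : A ⊆ C}. Closed sets containing A: {80, 81, 82, 83, 84}.
Intersecting these: cl(A) = {80, 81, 82, 83, 84}.
∂A = cl(A) ∖ int(A) = {80, 81, 82, 83, 84} ∖ {80, 81, 83, 84} = {82}.


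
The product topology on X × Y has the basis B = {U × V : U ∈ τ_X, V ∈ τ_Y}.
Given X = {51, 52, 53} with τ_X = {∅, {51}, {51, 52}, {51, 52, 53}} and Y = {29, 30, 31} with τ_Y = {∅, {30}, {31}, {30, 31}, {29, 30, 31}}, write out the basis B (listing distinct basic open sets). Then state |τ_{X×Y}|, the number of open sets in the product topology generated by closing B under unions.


Basis B = {∅ × ∅, {51} × {30}, {51} × {31}, {51} × {30, 31}, {51, 52} × {30}, {51, 52} × {31}, {51} × {29, 30, 31}, {51, 52, 53} × {30}, {51, 52, 53} × {31}, {51, 52} × {30, 31}, {51, 52} × {29, 30, 31}, {51, 52, 53} × {30, 31}, {51, 52, 53} × {29, 30, 31}}; |τ_{X×Y}| = 30.

Enumerate products U × V with U ∈ τ_X, V ∈ τ_Y (deduplicated):
  ∅ × ∅ = {} (∅)
  {51} × {30} = {(51,30)}
  {51} × {31} = {(51,31)}
  {51} × {30, 31} = {(51,30), (51,31)}
  {51, 52} × {30} = {(51,30), (52,30)}
  {51, 52} × {31} = {(51,31), (52,31)}
  {51} × {29, 30, 31} = {(51,29), (51,30), (51,31)}
  {51, 52, 53} × {30} = {(51,30), (52,30), (53,30)}
  {51, 52, 53} × {31} = {(51,31), (52,31), (53,31)}
  {51, 52} × {30, 31} = {(51,30), (51,31), (52,30), (52,31)}
  {51, 52} × {29, 30, 31} = {(51,29), (51,30), (51,31), (52,29), (52,30), (52,31)}
  {51, 52, 53} × {30, 31} = {(51,30), (51,31), (52,30), (52,31), (53,30), (53,31)}
  {51, 52, 53} × {29, 30, 31} = {(51,29), (51,30), (51,31), (52,29), (52,30), (52,31), (53,29), (53,30), (53,31)}
These 13 distinct sets form the basis B.
Close under arbitrary unions to get τ_{X×Y}; counting gives |τ_{X×Y}| = 30.


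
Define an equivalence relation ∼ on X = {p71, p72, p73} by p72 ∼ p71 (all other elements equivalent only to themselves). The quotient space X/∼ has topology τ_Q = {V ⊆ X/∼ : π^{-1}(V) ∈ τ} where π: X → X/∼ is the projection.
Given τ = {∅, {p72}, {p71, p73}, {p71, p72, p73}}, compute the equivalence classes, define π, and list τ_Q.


X/∼ = {[p71=p72], [p73]}; |τ_Q| = 2.

Equivalence classes: [p71=p72], [p73].
Quotient map π: X → X/∼ sends p71 ↦ [p71=p72], p72 ↦ [p71=p72], p73 ↦ [p73].
For each subset V ⊆ X/∼, compute π^{-1}(V) ⊆ X and check whether π^{-1}(V) ∈ τ. V is open in τ_Q iff π^{-1}(V) ∈ τ.
  V = {}: π^{-1}(V) = ∅ ∈ τ ✓.
  V = {[p71=p72]}: π^{-1}(V) = {p71, p72} ∉ τ ✗.
  V = {[p73]}: π^{-1}(V) = {p73} ∉ τ ✗.
  V = {[p71=p72], [p73]}: π^{-1}(V) = {p71, p72, p73} ∈ τ ✓.
Open sets in the quotient: τ_Q = {{}, {[p71=p72], [p73]}} (2 elements).


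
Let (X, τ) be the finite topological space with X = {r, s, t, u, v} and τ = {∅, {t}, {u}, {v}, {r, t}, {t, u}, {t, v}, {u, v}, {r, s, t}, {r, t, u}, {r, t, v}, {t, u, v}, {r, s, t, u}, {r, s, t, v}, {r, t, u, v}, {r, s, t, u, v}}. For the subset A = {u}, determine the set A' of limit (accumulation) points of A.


A' = ∅

For each x ∈ X, list the open sets U ∈ τ with x ∈ U, then check whether U ∩ (A ∖ {x}) ≠ ∅ for every such U.
  x = r: open {r, t} ∋ x has {r, t} ∩ (A ∖ {r}) = ∅, so x is NOT a limit point.
  x = s: open {r, s, t} ∋ x has {r, s, t} ∩ (A ∖ {s}) = ∅, so x is NOT a limit point.
  x = t: open {t} ∋ x has {t} ∩ (A ∖ {t}) = ∅, so x is NOT a limit point.
  x = u: open {u} ∋ x has {u} ∩ (A ∖ {u}) = ∅, so x is NOT a limit point.
  x = v: open {v} ∋ x has {v} ∩ (A ∖ {v}) = ∅, so x is NOT a limit point.
Collecting: A' = ∅.


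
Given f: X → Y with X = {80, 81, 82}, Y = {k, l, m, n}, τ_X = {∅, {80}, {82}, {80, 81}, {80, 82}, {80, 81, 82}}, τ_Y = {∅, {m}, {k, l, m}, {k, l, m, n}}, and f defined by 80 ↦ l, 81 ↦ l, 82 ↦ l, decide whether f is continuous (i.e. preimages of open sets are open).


f IS continuous.

Compute f^{-1}(U) for each U ∈ τ_Y:
  U = ∅: f^{-1}(U) = ∅ ∈ τ_X ✓.
  U = {m}: f^{-1}(U) = ∅ ∈ τ_X ✓.
  U = {k, l, m}: f^{-1}(U) = {80, 81, 82} ∈ τ_X ✓.
  U = {k, l, m, n}: f^{-1}(U) = {80, 81, 82} ∈ τ_X ✓.
Every preimage lies in τ_X, so f IS continuous.


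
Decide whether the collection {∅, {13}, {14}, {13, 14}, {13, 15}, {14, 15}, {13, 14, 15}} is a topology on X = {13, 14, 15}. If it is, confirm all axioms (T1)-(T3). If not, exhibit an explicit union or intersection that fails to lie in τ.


τ is NOT a topology on X.

Axiom (T1): ∅ ∈ τ? Yes; X ∈ τ? Yes.
Axiom (T2/T3): check pairwise unions and intersections of members of τ.
Counterexample for (T3): {13, 15} ∩ {14, 15} = {15} ∉ τ. Therefore τ is NOT a topology.


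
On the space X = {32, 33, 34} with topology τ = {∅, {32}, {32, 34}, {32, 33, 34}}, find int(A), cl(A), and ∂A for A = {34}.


int(A) = ∅, cl(A) = {33, 34}, ∂A = {33, 34}.

Closed sets in (X, τ) are complements of opens:
  closed(X, τ) = {∅, {33}, {33, 34}, {32, 33, 34}}.
int(A) = ⋃ {U ∈ τ : U ⊆ A}. Opens contained in A: ∅.
Taking the union of these: int(A) = ∅.
cl(A) = ⋂ {C closed : A ⊆ C}. Closed sets containing A: {33, 34}, {32, 33, 34}.
Intersecting these: cl(A) = {33, 34}.
∂A = cl(A) ∖ int(A) = {33, 34} ∖ ∅ = {33, 34}.


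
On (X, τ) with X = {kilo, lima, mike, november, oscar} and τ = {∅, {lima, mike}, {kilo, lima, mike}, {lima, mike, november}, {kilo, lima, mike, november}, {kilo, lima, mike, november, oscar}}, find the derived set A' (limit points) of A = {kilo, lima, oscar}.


A' = {kilo, mike, november, oscar}

For each x ∈ X, list the open sets U ∈ τ with x ∈ U, then check whether U ∩ (A ∖ {x}) ≠ ∅ for every such U.
  x = kilo: opens ∋ x are {kilo, lima, mike}, {kilo, lima, mike, november}, {kilo, lima, mike, november, oscar}; each meets A ∖ {kilo}, so x IS a limit point.
  x = lima: open {lima, mike} ∋ x has {lima, mike} ∩ (A ∖ {lima}) = ∅, so x is NOT a limit point.
  x = mike: opens ∋ x are {lima, mike}, {kilo, lima, mike}, {lima, mike, november}, {kilo, lima, mike, november}, {kilo, lima, mike, november, oscar}; each meets A ∖ {mike}, so x IS a limit point.
  x = november: opens ∋ x are {lima, mike, november}, {kilo, lima, mike, november}, {kilo, lima, mike, november, oscar}; each meets A ∖ {november}, so x IS a limit point.
  x = oscar: opens ∋ x are {kilo, lima, mike, november, oscar}; each meets A ∖ {oscar}, so x IS a limit point.
Collecting: A' = {kilo, mike, november, oscar}.


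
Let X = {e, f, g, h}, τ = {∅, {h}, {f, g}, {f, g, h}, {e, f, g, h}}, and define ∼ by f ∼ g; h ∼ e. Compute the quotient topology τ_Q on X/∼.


X/∼ = {[e=h], [f=g]}; |τ_Q| = 3.

Equivalence classes: [e=h], [f=g].
Quotient map π: X → X/∼ sends e ↦ [e=h], f ↦ [f=g], g ↦ [f=g], h ↦ [e=h].
For each subset V ⊆ X/∼, compute π^{-1}(V) ⊆ X and check whether π^{-1}(V) ∈ τ. V is open in τ_Q iff π^{-1}(V) ∈ τ.
  V = {}: π^{-1}(V) = ∅ ∈ τ ✓.
  V = {[e=h]}: π^{-1}(V) = {e, h} ∉ τ ✗.
  V = {[f=g]}: π^{-1}(V) = {f, g} ∈ τ ✓.
  V = {[e=h], [f=g]}: π^{-1}(V) = {e, f, g, h} ∈ τ ✓.
Open sets in the quotient: τ_Q = {{}, {[f=g]}, {[e=h], [f=g]}} (3 elements).


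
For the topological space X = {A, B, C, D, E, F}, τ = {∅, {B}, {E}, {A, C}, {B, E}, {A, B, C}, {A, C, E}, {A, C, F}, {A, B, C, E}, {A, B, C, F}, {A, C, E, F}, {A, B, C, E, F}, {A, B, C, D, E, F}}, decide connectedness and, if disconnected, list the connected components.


(X, τ) is connected.

Find clopen sets (U ∈ τ with X ∖ U ∈ τ):
  U = ∅, X ∖ U = {A, B, C, D, E, F} — both open, so U is clopen.
  U = {A, B, C, D, E, F}, X ∖ U = ∅ — both open, so U is clopen.
Only trivial clopens (∅ and X) exist, so (X, τ) is connected.
Compute connected components by grouping points that agree on all clopens:
  component: {A, B, C, D, E, F}


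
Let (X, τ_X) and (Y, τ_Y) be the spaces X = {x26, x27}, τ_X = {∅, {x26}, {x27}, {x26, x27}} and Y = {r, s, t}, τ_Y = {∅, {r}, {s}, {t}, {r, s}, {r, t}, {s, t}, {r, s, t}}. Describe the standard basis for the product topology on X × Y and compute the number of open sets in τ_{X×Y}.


Basis B = {∅ × ∅, {x26} × {r}, {x26} × {s}, {x26} × {t}, {x27} × {r}, {x27} × {s}, {x27} × {t}, {x26} × {r, s}, {x26} × {r, t}, {x26, x27} × {r}, {x26} × {s, t}, {x26, x27} × {s}, {x26, x27} × {t}, {x27} × {r, s}, {x27} × {r, t}, {x27} × {s, t}, {x26} × {r, s, t}, {x27} × {r, s, t}, {x26, x27} × {r, s}, {x26, x27} × {r, t}, {x26, x27} × {s, t}, {x26, x27} × {r, s, t}}; |τ_{X×Y}| = 64.

Enumerate products U × V with U ∈ τ_X, V ∈ τ_Y (deduplicated):
  ∅ × ∅ = {} (∅)
  {x26} × {r} = {(x26,r)}
  {x26} × {s} = {(x26,s)}
  {x26} × {t} = {(x26,t)}
  {x27} × {r} = {(x27,r)}
  {x27} × {s} = {(x27,s)}
  {x27} × {t} = {(x27,t)}
  {x26} × {r, s} = {(x26,r), (x26,s)}
  {x26} × {r, t} = {(x26,r), (x26,t)}
  {x26, x27} × {r} = {(x26,r), (x27,r)}
  {x26} × {s, t} = {(x26,s), (x26,t)}
  {x26, x27} × {s} = {(x26,s), (x27,s)}
  {x26, x27} × {t} = {(x26,t), (x27,t)}
  {x27} × {r, s} = {(x27,r), (x27,s)}
  {x27} × {r, t} = {(x27,r), (x27,t)}
  {x27} × {s, t} = {(x27,s), (x27,t)}
  {x26} × {r, s, t} = {(x26,r), (x26,s), (x26,t)}
  {x27} × {r, s, t} = {(x27,r), (x27,s), (x27,t)}
  {x26, x27} × {r, s} = {(x26,r), (x26,s), (x27,r), (x27,s)}
  {x26, x27} × {r, t} = {(x26,r), (x26,t), (x27,r), (x27,t)}
  {x26, x27} × {s, t} = {(x26,s), (x26,t), (x27,s), (x27,t)}
  {x26, x27} × {r, s, t} = {(x26,r), (x26,s), (x26,t), (x27,r), (x27,s), (x27,t)}
These 22 distinct sets form the basis B.
Close under arbitrary unions to get τ_{X×Y}; counting gives |τ_{X×Y}| = 64.


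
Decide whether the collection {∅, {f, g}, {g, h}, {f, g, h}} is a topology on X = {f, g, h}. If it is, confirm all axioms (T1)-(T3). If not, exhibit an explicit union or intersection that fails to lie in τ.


τ is NOT a topology on X.

Axiom (T1): ∅ ∈ τ? Yes; X ∈ τ? Yes.
Axiom (T2/T3): check pairwise unions and intersections of members of τ.
Counterexample for (T3): {f, g} ∩ {g, h} = {g} ∉ τ. Therefore τ is NOT a topology.


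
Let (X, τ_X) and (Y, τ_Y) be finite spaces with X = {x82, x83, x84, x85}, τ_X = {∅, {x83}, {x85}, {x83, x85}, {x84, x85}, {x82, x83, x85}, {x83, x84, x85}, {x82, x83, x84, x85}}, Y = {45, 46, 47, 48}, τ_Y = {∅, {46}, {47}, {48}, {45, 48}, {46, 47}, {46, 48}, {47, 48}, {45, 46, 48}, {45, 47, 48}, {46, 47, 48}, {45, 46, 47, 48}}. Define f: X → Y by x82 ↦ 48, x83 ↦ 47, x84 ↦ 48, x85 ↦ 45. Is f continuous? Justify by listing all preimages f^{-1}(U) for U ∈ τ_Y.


f is NOT continuous.

Compute f^{-1}(U) for each U ∈ τ_Y:
  U = ∅: f^{-1}(U) = ∅ ∈ τ_X ✓.
  U = {46}: f^{-1}(U) = ∅ ∈ τ_X ✓.
  U = {47}: f^{-1}(U) = {x83} ∈ τ_X ✓.
  U = {48}: f^{-1}(U) = {x82, x84} ∉ τ_X ✗.
  U = {45, 48}: f^{-1}(U) = {x82, x84, x85} ∉ τ_X ✗.
  U = {46, 47}: f^{-1}(U) = {x83} ∈ τ_X ✓.
  U = {46, 48}: f^{-1}(U) = {x82, x84} ∉ τ_X ✗.
  U = {47, 48}: f^{-1}(U) = {x82, x83, x84} ∉ τ_X ✗.
  U = {45, 46, 48}: f^{-1}(U) = {x82, x84, x85} ∉ τ_X ✗.
  U = {45, 47, 48}: f^{-1}(U) = {x82, x83, x84, x85} ∈ τ_X ✓.
  U = {46, 47, 48}: f^{-1}(U) = {x82, x83, x84} ∉ τ_X ✗.
  U = {45, 46, 47, 48}: f^{-1}(U) = {x82, x83, x84, x85} ∈ τ_X ✓.
Found U = {48} with f^{-1}(U) = {x82, x84} not in τ_X. Therefore f is NOT continuous.


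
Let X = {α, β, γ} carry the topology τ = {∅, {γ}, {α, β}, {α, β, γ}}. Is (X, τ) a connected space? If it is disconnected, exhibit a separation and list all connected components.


(X, τ) is disconnected; components = [{γ}, {α, β}].

Find clopen sets (U ∈ τ with X ∖ U ∈ τ):
  U = ∅, X ∖ U = {α, β, γ} — both open, so U is clopen.
  U = {γ}, X ∖ U = {α, β} — both open, so U is clopen.
  U = {α, β}, X ∖ U = {γ} — both open, so U is clopen.
  U = {α, β, γ}, X ∖ U = ∅ — both open, so U is clopen.
Nontrivial clopen(s) exist: e.g. {γ}. So (X, τ) is disconnected.
Compute connected components by grouping points that agree on all clopens:
  component: {γ}
  component: {α, β}


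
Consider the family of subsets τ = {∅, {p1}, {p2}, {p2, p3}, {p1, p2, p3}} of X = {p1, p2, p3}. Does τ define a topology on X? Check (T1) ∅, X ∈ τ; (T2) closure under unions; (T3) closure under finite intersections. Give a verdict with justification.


τ is NOT a topology on X.

Axiom (T1): ∅ ∈ τ? Yes; X ∈ τ? Yes.
Axiom (T2/T3): check pairwise unions and intersections of members of τ.
Counterexample for (T2): {p1} ∪ {p2} = {p1, p2} ∉ τ. Therefore τ is NOT a topology.


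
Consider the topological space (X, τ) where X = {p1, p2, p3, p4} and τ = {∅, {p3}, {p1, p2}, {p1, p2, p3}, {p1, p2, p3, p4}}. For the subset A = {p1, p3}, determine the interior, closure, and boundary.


int(A) = {p3}, cl(A) = {p1, p2, p3, p4}, ∂A = {p1, p2, p4}.

Closed sets in (X, τ) are complements of opens:
  closed(X, τ) = {∅, {p4}, {p3, p4}, {p1, p2, p4}, {p1, p2, p3, p4}}.
int(A) = ⋃ {U ∈ τ : U ⊆ A}. Opens contained in A: ∅, {p3}.
Taking the union of these: int(A) = {p3}.
cl(A) = ⋂ {C closed : A ⊆ C}. Closed sets containing A: {p1, p2, p3, p4}.
Intersecting these: cl(A) = {p1, p2, p3, p4}.
∂A = cl(A) ∖ int(A) = {p1, p2, p3, p4} ∖ {p3} = {p1, p2, p4}.


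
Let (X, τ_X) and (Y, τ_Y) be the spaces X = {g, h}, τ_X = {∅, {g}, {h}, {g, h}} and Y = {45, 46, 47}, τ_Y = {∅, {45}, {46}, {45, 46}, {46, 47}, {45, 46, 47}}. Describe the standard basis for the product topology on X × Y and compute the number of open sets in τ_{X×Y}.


Basis B = {∅ × ∅, {g} × {45}, {g} × {46}, {h} × {45}, {h} × {46}, {g} × {45, 46}, {g, h} × {45}, {g} × {46, 47}, {g, h} × {46}, {h} × {45, 46}, {h} × {46, 47}, {g} × {45, 46, 47}, {h} × {45, 46, 47}, {g, h} × {45, 46}, {g, h} × {46, 47}, {g, h} × {45, 46, 47}}; |τ_{X×Y}| = 36.

Enumerate products U × V with U ∈ τ_X, V ∈ τ_Y (deduplicated):
  ∅ × ∅ = {} (∅)
  {g} × {45} = {(g,45)}
  {g} × {46} = {(g,46)}
  {h} × {45} = {(h,45)}
  {h} × {46} = {(h,46)}
  {g} × {45, 46} = {(g,45), (g,46)}
  {g, h} × {45} = {(g,45), (h,45)}
  {g} × {46, 47} = {(g,46), (g,47)}
  {g, h} × {46} = {(g,46), (h,46)}
  {h} × {45, 46} = {(h,45), (h,46)}
  {h} × {46, 47} = {(h,46), (h,47)}
  {g} × {45, 46, 47} = {(g,45), (g,46), (g,47)}
  {h} × {45, 46, 47} = {(h,45), (h,46), (h,47)}
  {g, h} × {45, 46} = {(g,45), (g,46), (h,45), (h,46)}
  {g, h} × {46, 47} = {(g,46), (g,47), (h,46), (h,47)}
  {g, h} × {45, 46, 47} = {(g,45), (g,46), (g,47), (h,45), (h,46), (h,47)}
These 16 distinct sets form the basis B.
Close under arbitrary unions to get τ_{X×Y}; counting gives |τ_{X×Y}| = 36.


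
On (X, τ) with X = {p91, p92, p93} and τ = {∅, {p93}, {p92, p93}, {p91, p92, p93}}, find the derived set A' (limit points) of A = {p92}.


A' = {p91}

For each x ∈ X, list the open sets U ∈ τ with x ∈ U, then check whether U ∩ (A ∖ {x}) ≠ ∅ for every such U.
  x = p91: opens ∋ x are {p91, p92, p93}; each meets A ∖ {p91}, so x IS a limit point.
  x = p92: open {p92, p93} ∋ x has {p92, p93} ∩ (A ∖ {p92}) = ∅, so x is NOT a limit point.
  x = p93: open {p93} ∋ x has {p93} ∩ (A ∖ {p93}) = ∅, so x is NOT a limit point.
Collecting: A' = {p91}.


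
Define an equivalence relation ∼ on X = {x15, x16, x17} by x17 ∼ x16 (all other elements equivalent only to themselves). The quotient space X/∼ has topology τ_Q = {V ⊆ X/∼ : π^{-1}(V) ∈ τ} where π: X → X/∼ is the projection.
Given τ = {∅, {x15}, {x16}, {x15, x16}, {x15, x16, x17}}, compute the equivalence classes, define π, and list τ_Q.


X/∼ = {[x15], [x16=x17]}; |τ_Q| = 3.

Equivalence classes: [x15], [x16=x17].
Quotient map π: X → X/∼ sends x15 ↦ [x15], x16 ↦ [x16=x17], x17 ↦ [x16=x17].
For each subset V ⊆ X/∼, compute π^{-1}(V) ⊆ X and check whether π^{-1}(V) ∈ τ. V is open in τ_Q iff π^{-1}(V) ∈ τ.
  V = {}: π^{-1}(V) = ∅ ∈ τ ✓.
  V = {[x15]}: π^{-1}(V) = {x15} ∈ τ ✓.
  V = {[x16=x17]}: π^{-1}(V) = {x16, x17} ∉ τ ✗.
  V = {[x15], [x16=x17]}: π^{-1}(V) = {x15, x16, x17} ∈ τ ✓.
Open sets in the quotient: τ_Q = {{}, {[x15]}, {[x15], [x16=x17]}} (3 elements).


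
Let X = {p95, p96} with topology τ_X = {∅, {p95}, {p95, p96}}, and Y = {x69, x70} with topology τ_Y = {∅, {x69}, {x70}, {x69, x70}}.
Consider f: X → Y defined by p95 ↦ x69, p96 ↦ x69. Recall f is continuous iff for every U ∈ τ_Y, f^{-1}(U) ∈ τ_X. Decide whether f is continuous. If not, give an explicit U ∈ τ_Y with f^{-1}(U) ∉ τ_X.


f IS continuous.

Compute f^{-1}(U) for each U ∈ τ_Y:
  U = ∅: f^{-1}(U) = ∅ ∈ τ_X ✓.
  U = {x69}: f^{-1}(U) = {p95, p96} ∈ τ_X ✓.
  U = {x70}: f^{-1}(U) = ∅ ∈ τ_X ✓.
  U = {x69, x70}: f^{-1}(U) = {p95, p96} ∈ τ_X ✓.
Every preimage lies in τ_X, so f IS continuous.


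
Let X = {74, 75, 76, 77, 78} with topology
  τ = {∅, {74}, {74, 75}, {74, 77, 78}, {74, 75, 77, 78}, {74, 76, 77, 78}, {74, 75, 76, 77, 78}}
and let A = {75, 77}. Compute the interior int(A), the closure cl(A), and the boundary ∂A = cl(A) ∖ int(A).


int(A) = ∅, cl(A) = {75, 76, 77, 78}, ∂A = {75, 76, 77, 78}.

Closed sets in (X, τ) are complements of opens:
  closed(X, τ) = {∅, {75}, {76}, {75, 76}, {76, 77, 78}, {75, 76, 77, 78}, {74, 75, 76, 77, 78}}.
int(A) = ⋃ {U ∈ τ : U ⊆ A}. Opens contained in A: ∅.
Taking the union of these: int(A) = ∅.
cl(A) = ⋂ {C closed : A ⊆ C}. Closed sets containing A: {75, 76, 77, 78}, {74, 75, 76, 77, 78}.
Intersecting these: cl(A) = {75, 76, 77, 78}.
∂A = cl(A) ∖ int(A) = {75, 76, 77, 78} ∖ ∅ = {75, 76, 77, 78}.


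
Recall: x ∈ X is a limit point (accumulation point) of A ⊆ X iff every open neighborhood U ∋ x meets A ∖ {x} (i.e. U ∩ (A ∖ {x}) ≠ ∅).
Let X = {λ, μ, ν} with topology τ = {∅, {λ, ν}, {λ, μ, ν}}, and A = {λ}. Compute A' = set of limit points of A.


A' = {μ, ν}

For each x ∈ X, list the open sets U ∈ τ with x ∈ U, then check whether U ∩ (A ∖ {x}) ≠ ∅ for every such U.
  x = λ: open {λ, ν} ∋ x has {λ, ν} ∩ (A ∖ {λ}) = ∅, so x is NOT a limit point.
  x = μ: opens ∋ x are {λ, μ, ν}; each meets A ∖ {μ}, so x IS a limit point.
  x = ν: opens ∋ x are {λ, ν}, {λ, μ, ν}; each meets A ∖ {ν}, so x IS a limit point.
Collecting: A' = {μ, ν}.
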